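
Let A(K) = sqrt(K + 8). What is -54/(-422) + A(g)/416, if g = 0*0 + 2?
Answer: 27/211 + sqrt(10)/416 ≈ 0.13556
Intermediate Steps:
g = 2 (g = 0 + 2 = 2)
A(K) = sqrt(8 + K)
-54/(-422) + A(g)/416 = -54/(-422) + sqrt(8 + 2)/416 = -54*(-1/422) + sqrt(10)*(1/416) = 27/211 + sqrt(10)/416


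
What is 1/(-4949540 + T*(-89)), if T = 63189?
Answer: -1/10573361 ≈ -9.4577e-8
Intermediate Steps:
1/(-4949540 + T*(-89)) = 1/(-4949540 + 63189*(-89)) = 1/(-4949540 - 5623821) = 1/(-10573361) = -1/10573361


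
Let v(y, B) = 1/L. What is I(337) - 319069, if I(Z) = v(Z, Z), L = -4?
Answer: -1276277/4 ≈ -3.1907e+5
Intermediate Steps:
v(y, B) = -¼ (v(y, B) = 1/(-4) = -¼)
I(Z) = -¼
I(337) - 319069 = -¼ - 319069 = -1276277/4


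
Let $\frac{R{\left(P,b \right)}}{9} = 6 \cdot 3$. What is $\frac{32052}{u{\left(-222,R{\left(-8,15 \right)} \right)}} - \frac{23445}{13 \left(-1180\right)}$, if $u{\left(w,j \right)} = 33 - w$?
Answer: $\frac{33177077}{260780} \approx 127.22$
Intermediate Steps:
$R{\left(P,b \right)} = 162$ ($R{\left(P,b \right)} = 9 \cdot 6 \cdot 3 = 9 \cdot 18 = 162$)
$\frac{32052}{u{\left(-222,R{\left(-8,15 \right)} \right)}} - \frac{23445}{13 \left(-1180\right)} = \frac{32052}{33 - -222} - \frac{23445}{13 \left(-1180\right)} = \frac{32052}{33 + 222} - \frac{23445}{-15340} = \frac{32052}{255} - - \frac{4689}{3068} = 32052 \cdot \frac{1}{255} + \frac{4689}{3068} = \frac{10684}{85} + \frac{4689}{3068} = \frac{33177077}{260780}$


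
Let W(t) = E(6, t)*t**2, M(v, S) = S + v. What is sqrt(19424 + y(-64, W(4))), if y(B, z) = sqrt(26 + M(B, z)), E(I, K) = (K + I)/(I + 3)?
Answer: sqrt(174816 + 3*I*sqrt(182))/3 ≈ 139.37 + 0.016133*I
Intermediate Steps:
E(I, K) = (I + K)/(3 + I)
W(t) = t**2*(2/3 + t/9) (W(t) = ((6 + t)/(3 + 6))*t**2 = ((6 + t)/9)*t**2 = (2/3 + t/9)*t**2 = t**2*(2/3 + t/9))
y(B, z) = sqrt(26 + B + z) (y(B, z) = sqrt(26 + (z + B)) = sqrt(26 + (B + z)) = sqrt(26 + B + z))
sqrt(19424 + y(-64, W(4))) = sqrt(19424 + sqrt(26 - 64 + (1/9)*4**2*(6 + 4))) = sqrt(19424 + sqrt(26 - 64 + (1/9)*16*10)) = sqrt(19424 + sqrt(26 - 64 + 160/9)) = sqrt(19424 + sqrt(-182/9)) = sqrt(19424 + I*sqrt(182)/3)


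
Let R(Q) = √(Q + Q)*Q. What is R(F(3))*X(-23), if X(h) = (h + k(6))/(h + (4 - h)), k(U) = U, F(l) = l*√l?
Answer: -153*√2*3^(¼)/4 ≈ -71.191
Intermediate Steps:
F(l) = l^(3/2)
R(Q) = √2*Q^(3/2) (R(Q) = √(2*Q)*Q = (√2*√Q)*Q = √2*Q^(3/2))
X(h) = 3/2 + h/4 (X(h) = (h + 6)/(h + (4 - h)) = (6 + h)/4 = (6 + h)*(¼) = 3/2 + h/4)
R(F(3))*X(-23) = (√2*(3^(3/2))^(3/2))*(3/2 + (¼)*(-23)) = (√2*(3*√3)^(3/2))*(3/2 - 23/4) = (√2*(9*3^(¼)))*(-17/4) = (9*√2*3^(¼))*(-17/4) = -153*√2*3^(¼)/4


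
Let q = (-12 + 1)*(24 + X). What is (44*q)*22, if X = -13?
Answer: -117128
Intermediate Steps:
q = -121 (q = (-12 + 1)*(24 - 13) = -11*11 = -121)
(44*q)*22 = (44*(-121))*22 = -5324*22 = -117128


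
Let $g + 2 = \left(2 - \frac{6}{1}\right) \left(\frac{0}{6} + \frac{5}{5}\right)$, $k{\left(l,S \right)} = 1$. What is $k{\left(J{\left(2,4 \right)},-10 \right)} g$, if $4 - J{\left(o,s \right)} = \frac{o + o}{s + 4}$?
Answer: $-6$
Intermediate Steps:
$J{\left(o,s \right)} = 4 - \frac{2 o}{4 + s}$ ($J{\left(o,s \right)} = 4 - \frac{o + o}{s + 4} = 4 - \frac{2 o}{4 + s}$)
$g = -6$ ($g = -2 + \left(2 - \frac{6}{1}\right) \left(\frac{0}{6} + \frac{5}{5}\right) = -2 + \left(2 - 6\right) \left(0 \cdot \frac{1}{6} + 5 \cdot \frac{1}{5}\right) = -2 + \left(2 - 6\right) \left(0 + 1\right) = -2 - 4 = -6$)
$k{\left(J{\left(2,4 \right)},-10 \right)} g = 1 \left(-6\right) = -6$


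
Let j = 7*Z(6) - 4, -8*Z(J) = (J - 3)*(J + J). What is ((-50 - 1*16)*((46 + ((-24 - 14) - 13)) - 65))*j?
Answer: -164010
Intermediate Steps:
Z(J) = -J*(-3 + J)/4 (Z(J) = -(J - 3)*(J + J)/8 = -(-3 + J)*2*J/8 = -J*(-3 + J)/4)
j = -71/2 (j = 7*((¼)*6*(3 - 1*6)) - 4 = 7*((¼)*6*(3 - 6)) - 4 = 7*((¼)*6*(-3)) - 4 = 7*(-9/2) - 4 = -63/2 - 4 = -71/2 ≈ -35.500)
((-50 - 1*16)*((46 + ((-24 - 14) - 13)) - 65))*j = ((-50 - 1*16)*((46 + ((-24 - 14) - 13)) - 65))*(-71/2) = ((-50 - 16)*((46 + (-38 - 13)) - 65))*(-71/2) = -66*((46 - 51) - 65)*(-71/2) = -66*(-5 - 65)*(-71/2) = -66*(-70)*(-71/2) = 4620*(-71/2) = -164010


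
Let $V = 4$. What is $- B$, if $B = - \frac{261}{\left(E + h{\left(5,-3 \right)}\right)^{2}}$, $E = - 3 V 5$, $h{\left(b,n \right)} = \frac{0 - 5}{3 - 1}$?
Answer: $\frac{1044}{15625} \approx 0.066816$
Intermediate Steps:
$h{\left(b,n \right)} = - \frac{5}{2}$
$E = -60$ ($E = \left(-3\right) 4 \cdot 5 = \left(-12\right) 5 = -60$)
$B = - \frac{1044}{15625}$ ($B = - \frac{261}{\left(-60 - \frac{5}{2}\right)^{2}} = - \frac{261}{\left(- \frac{125}{2}\right)^{2}} = - \frac{261}{\frac{15625}{4}} = \left(-261\right) \frac{4}{15625} = - \frac{1044}{15625} \approx -0.066816$)
$- B = \left(-1\right) \left(- \frac{1044}{15625}\right) = \frac{1044}{15625}$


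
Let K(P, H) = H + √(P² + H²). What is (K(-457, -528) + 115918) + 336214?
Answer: 451604 + √487633 ≈ 4.5230e+5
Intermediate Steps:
K(P, H) = H + √(H² + P²)
(K(-457, -528) + 115918) + 336214 = ((-528 + √((-528)² + (-457)²)) + 115918) + 336214 = ((-528 + √(278784 + 208849)) + 115918) + 336214 = ((-528 + √487633) + 115918) + 336214 = (115390 + √487633) + 336214 = 451604 + √487633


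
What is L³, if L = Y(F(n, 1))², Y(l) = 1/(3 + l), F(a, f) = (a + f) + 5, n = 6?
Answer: 1/11390625 ≈ 8.7791e-8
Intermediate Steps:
F(a, f) = 5 + a + f
L = 1/225 (L = (1/(3 + (5 + 6 + 1)))² = (1/(3 + 12))² = (1/15)² = 1/225 ≈ 0.0044444)
L³ = (1/225)³ = 1/11390625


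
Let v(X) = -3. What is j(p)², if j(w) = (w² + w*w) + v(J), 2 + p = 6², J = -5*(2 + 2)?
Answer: 5331481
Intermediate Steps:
J = -20 (J = -5*4 = -20)
p = 34 (p = -2 + 6² = -2 + 36 = 34)
j(w) = -3 + 2*w² (j(w) = (w² + w*w) - 3 = (w² + w²) - 3 = 2*w² - 3 = -3 + 2*w²)
j(p)² = (-3 + 2*34²)² = (-3 + 2*1156)² = (-3 + 2312)² = 2309² = 5331481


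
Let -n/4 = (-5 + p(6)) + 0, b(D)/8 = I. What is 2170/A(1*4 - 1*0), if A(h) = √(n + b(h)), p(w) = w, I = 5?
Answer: 1085/3 ≈ 361.67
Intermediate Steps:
b(D) = 40 (b(D) = 8*5 = 40)
n = -4 (n = -4*((-5 + 6) + 0) = -4*(1 + 0) = -4*1 = -4)
A(h) = 6 (A(h) = √(-4 + 40) = √36 = 6)
2170/A(1*4 - 1*0) = 2170/6 = 2170*(⅙) = 1085/3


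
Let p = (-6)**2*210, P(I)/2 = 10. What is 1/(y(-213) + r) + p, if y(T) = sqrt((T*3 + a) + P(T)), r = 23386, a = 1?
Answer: 2067303232613/273452807 - I*sqrt(618)/546905614 ≈ 7560.0 - 4.5455e-8*I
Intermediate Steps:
P(I) = 20 (P(I) = 2*10 = 20)
y(T) = sqrt(21 + 3*T) (y(T) = sqrt((T*3 + 1) + 20) = sqrt((3*T + 1) + 20) = sqrt((1 + 3*T) + 20) = sqrt(21 + 3*T))
p = 7560 (p = 36*210 = 7560)
1/(y(-213) + r) + p = 1/(sqrt(21 + 3*(-213)) + 23386) + 7560 = 1/(sqrt(21 - 639) + 23386) + 7560 = 1/(sqrt(-618) + 23386) + 7560 = 1/(I*sqrt(618) + 23386) + 7560 = 1/(23386 + I*sqrt(618)) + 7560 = 7560 + 1/(23386 + I*sqrt(618))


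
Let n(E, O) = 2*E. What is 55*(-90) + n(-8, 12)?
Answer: -4966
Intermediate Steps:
55*(-90) + n(-8, 12) = 55*(-90) + 2*(-8) = -4950 - 16 = -4966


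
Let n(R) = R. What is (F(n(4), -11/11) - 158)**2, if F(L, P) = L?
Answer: 23716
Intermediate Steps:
(F(n(4), -11/11) - 158)**2 = (4 - 158)**2 = (-154)**2 = 23716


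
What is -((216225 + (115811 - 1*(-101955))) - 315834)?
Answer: -118157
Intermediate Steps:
-((216225 + (115811 - 1*(-101955))) - 315834) = -((216225 + (115811 + 101955)) - 315834) = -((216225 + 217766) - 315834) = -(433991 - 315834) = -1*118157 = -118157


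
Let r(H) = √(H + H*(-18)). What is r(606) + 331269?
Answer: 331269 + I*√10302 ≈ 3.3127e+5 + 101.5*I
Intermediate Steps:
r(H) = √17*√(-H) (r(H) = √(H - 18*H) = √(-17*H) = √17*√(-H))
r(606) + 331269 = √17*√(-1*606) + 331269 = √17*√(-606) + 331269 = √17*(I*√606) + 331269 = I*√10302 + 331269 = 331269 + I*√10302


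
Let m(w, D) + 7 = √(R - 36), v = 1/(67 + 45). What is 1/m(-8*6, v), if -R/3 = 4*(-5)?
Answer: -7/25 - 2*√6/25 ≈ -0.47596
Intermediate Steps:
v = 1/112 ≈ 0.0089286
R = 60 (R = -12*(-5) = -3*(-20) = 60)
m(w, D) = -7 + 2*√6 (m(w, D) = -7 + √(60 - 36) = -7 + √24 = -7 + 2*√6)
1/m(-8*6, v) = 1/(-7 + 2*√6)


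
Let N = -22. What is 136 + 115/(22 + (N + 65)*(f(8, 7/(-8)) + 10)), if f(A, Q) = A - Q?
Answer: 907904/6669 ≈ 136.14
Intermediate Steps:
136 + 115/(22 + (N + 65)*(f(8, 7/(-8)) + 10)) = 136 + 115/(22 + (-22 + 65)*((8 - 7/(-8)) + 10)) = 136 + 115/(22 + 43*((8 - 7*(-1)/8) + 10)) = 136 + 115/(22 + 43*((8 - 1*(-7/8)) + 10)) = 136 + 115/(22 + 43*((8 + 7/8) + 10)) = 136 + 115/(22 + 43*(71/8 + 10)) = 136 + 115/(22 + 43*(151/8)) = 136 + 115/(22 + 6493/8) = 136 + 115/(6669/8) = 136 + 115*(8/6669) = 136 + 920/6669 = 907904/6669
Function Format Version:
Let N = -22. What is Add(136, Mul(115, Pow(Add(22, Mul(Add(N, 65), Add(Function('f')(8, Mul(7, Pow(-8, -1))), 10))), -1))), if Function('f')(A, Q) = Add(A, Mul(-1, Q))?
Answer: Rational(907904, 6669) ≈ 136.14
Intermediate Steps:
Add(136, Mul(115, Pow(Add(22, Mul(Add(N, 65), Add(Function('f')(8, Mul(7, Pow(-8, -1))), 10))), -1))) = Add(136, Mul(115, Pow(Add(22, Mul(Add(-22, 65), Add(Add(8, Mul(-1, Mul(7, Pow(-8, -1)))), 10))), -1))) = Add(136, Mul(115, Pow(Add(22, Mul(43, Add(Add(8, Mul(-1, Mul(7, Rational(-1, 8)))), 10))), -1))) = Add(136, Mul(115, Pow(Add(22, Mul(43, Add(Add(8, Mul(-1, Rational(-7, 8))), 10))), -1))) = Add(136, Mul(115, Pow(Add(22, Mul(43, Add(Add(8, Rational(7, 8)), 10))), -1))) = Add(136, Mul(115, Pow(Add(22, Mul(43, Add(Rational(71, 8), 10))), -1))) = Add(136, Mul(115, Pow(Add(22, Mul(43, Rational(151, 8))), -1))) = Add(136, Mul(115, Pow(Add(22, Rational(6493, 8)), -1))) = Add(136, Mul(115, Pow(Rational(6669, 8), -1))) = Add(136, Mul(115, Rational(8, 6669))) = Add(136, Rational(920, 6669)) = Rational(907904, 6669)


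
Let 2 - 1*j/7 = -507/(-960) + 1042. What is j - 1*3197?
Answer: -3353823/320 ≈ -10481.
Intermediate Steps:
j = -2330783/320 (j = 14 - 7*(-507/(-960) + 1042) = 14 - 7*(-507*(-1/960) + 1042) = 14 - 7*(169/320 + 1042) = 14 - 7*333609/320 = 14 - 2335263/320 = -2330783/320 ≈ -7283.7)
j - 1*3197 = -2330783/320 - 1*3197 = -2330783/320 - 3197 = -3353823/320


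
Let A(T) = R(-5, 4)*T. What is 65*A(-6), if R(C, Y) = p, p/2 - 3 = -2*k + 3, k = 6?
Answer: 4680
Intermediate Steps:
p = -12 (p = 6 + 2*(-2*6 + 3) = 6 + 2*(-12 + 3) = 6 + 2*(-9) = 6 - 18 = -12)
R(C, Y) = -12
A(T) = -12*T
65*A(-6) = 65*(-12*(-6)) = 65*72 = 4680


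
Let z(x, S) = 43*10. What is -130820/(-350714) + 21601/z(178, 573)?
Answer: 3816012857/75403510 ≈ 50.608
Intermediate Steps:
z(x, S) = 430
-130820/(-350714) + 21601/z(178, 573) = -130820/(-350714) + 21601/430 = -130820*(-1/350714) + 21601*(1/430) = 65410/175357 + 21601/430 = 3816012857/75403510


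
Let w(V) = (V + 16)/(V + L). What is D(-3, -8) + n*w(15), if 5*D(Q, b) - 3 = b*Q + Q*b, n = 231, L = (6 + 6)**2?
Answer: 14638/265 ≈ 55.238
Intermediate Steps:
L = 144 (L = 12**2 = 144)
w(V) = (16 + V)/(144 + V) (w(V) = (V + 16)/(V + 144) = (16 + V)/(144 + V))
D(Q, b) = 3/5 + 2*Q*b/5 (D(Q, b) = 3/5 + (b*Q + Q*b)/5 = 3/5 + (Q*b + Q*b)/5 = 3/5 + (2*Q*b)/5 = 3/5 + 2*Q*b/5)
D(-3, -8) + n*w(15) = (3/5 + (2/5)*(-3)*(-8)) + 231*((16 + 15)/(144 + 15)) = (3/5 + 48/5) + 231*(31/159) = 51/5 + 231*((1/159)*31) = 51/5 + 231*(31/159) = 51/5 + 2387/53 = 14638/265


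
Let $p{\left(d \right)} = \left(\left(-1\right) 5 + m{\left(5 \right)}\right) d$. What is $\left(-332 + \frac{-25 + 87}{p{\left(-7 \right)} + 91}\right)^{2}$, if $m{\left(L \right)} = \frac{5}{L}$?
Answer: $\frac{1555986916}{14161} \approx 1.0988 \cdot 10^{5}$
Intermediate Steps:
$p{\left(d \right)} = - 4 d$ ($p{\left(d \right)} = \left(\left(-1\right) 5 + \frac{5}{5}\right) d = \left(-5 + 5 \cdot \frac{1}{5}\right) d = \left(-5 + 1\right) d = - 4 d$)
$\left(-332 + \frac{-25 + 87}{p{\left(-7 \right)} + 91}\right)^{2} = \left(-332 + \frac{-25 + 87}{\left(-4\right) \left(-7\right) + 91}\right)^{2} = \left(-332 + \frac{62}{28 + 91}\right)^{2} = \left(-332 + \frac{62}{119}\right)^{2} = \left(- \frac{39446}{119}\right)^{2} = \frac{1555986916}{14161}$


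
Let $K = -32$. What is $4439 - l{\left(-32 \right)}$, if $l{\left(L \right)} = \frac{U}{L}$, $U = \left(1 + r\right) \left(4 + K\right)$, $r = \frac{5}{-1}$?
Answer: $\frac{8885}{2} \approx 4442.5$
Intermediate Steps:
$r = -5$ ($r = 5 \left(-1\right) = -5$)
$U = 112$ ($U = \left(1 - 5\right) \left(4 - 32\right) = \left(-4\right) \left(-28\right) = 112$)
$l{\left(L \right)} = \frac{112}{L}$
$4439 - l{\left(-32 \right)} = 4439 - \frac{112}{-32} = 4439 - 112 \left(- \frac{1}{32}\right) = 4439 - - \frac{7}{2} = 4439 + \frac{7}{2} = \frac{8885}{2}$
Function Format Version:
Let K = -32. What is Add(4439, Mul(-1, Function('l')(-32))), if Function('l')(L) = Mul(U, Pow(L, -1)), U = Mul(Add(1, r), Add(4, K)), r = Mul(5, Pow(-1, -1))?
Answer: Rational(8885, 2) ≈ 4442.5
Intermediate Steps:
r = -5 (r = Mul(5, -1) = -5)
U = 112 (U = Mul(Add(1, -5), Add(4, -32)) = Mul(-4, -28) = 112)
Function('l')(L) = Mul(112, Pow(L, -1))
Add(4439, Mul(-1, Function('l')(-32))) = Add(4439, Mul(-1, Mul(112, Pow(-32, -1)))) = Add(4439, Mul(-1, Mul(112, Rational(-1, 32)))) = Add(4439, Mul(-1, Rational(-7, 2))) = Add(4439, Rational(7, 2)) = Rational(8885, 2)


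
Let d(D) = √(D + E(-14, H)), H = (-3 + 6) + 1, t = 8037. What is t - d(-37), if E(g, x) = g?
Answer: 8037 - I*√51 ≈ 8037.0 - 7.1414*I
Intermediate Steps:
H = 4 (H = 3 + 1 = 4)
d(D) = √(-14 + D) (d(D) = √(D - 14) = √(-14 + D))
t - d(-37) = 8037 - √(-14 - 37) = 8037 - √(-51) = 8037 - I*√51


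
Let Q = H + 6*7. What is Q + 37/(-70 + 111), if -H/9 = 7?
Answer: -824/41 ≈ -20.098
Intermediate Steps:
H = -63 (H = -9*7 = -63)
Q = -21 (Q = -63 + 6*7 = -63 + 42 = -21)
Q + 37/(-70 + 111) = -21 + 37/(-70 + 111) = -21 + 37/41 = -824/41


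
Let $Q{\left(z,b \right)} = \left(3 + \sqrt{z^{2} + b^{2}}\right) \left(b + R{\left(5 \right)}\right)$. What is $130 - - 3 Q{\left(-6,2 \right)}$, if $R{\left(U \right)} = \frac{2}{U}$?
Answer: $\frac{758}{5} + \frac{72 \sqrt{10}}{5} \approx 197.14$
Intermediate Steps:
$Q{\left(z,b \right)} = \left(3 + \sqrt{b^{2} + z^{2}}\right) \left(\frac{2}{5} + b\right)$ ($Q{\left(z,b \right)} = \left(3 + \sqrt{z^{2} + b^{2}}\right) \left(b + \frac{2}{5}\right) = \left(3 + \sqrt{b^{2} + z^{2}}\right) \left(b + 2 \cdot \frac{1}{5}\right) = \left(3 + \sqrt{b^{2} + z^{2}}\right) \left(b + \frac{2}{5}\right) = \left(3 + \sqrt{b^{2} + z^{2}}\right) \left(\frac{2}{5} + b\right)$)
$130 - - 3 Q{\left(-6,2 \right)} = 130 - - 3 \left(\frac{6}{5} + 3 \cdot 2 + \frac{2 \sqrt{2^{2} + \left(-6\right)^{2}}}{5} + 2 \sqrt{2^{2} + \left(-6\right)^{2}}\right) = 130 - - 3 \left(\frac{6}{5} + 6 + \frac{2 \sqrt{4 + 36}}{5} + 2 \sqrt{4 + 36}\right) = 130 - - 3 \left(\frac{6}{5} + 6 + \frac{2 \sqrt{40}}{5} + 2 \sqrt{40}\right) = 130 - - 3 \left(\frac{6}{5} + 6 + \frac{2 \cdot 2 \sqrt{10}}{5} + 2 \cdot 2 \sqrt{10}\right) = 130 - - 3 \left(\frac{6}{5} + 6 + \frac{4 \sqrt{10}}{5} + 4 \sqrt{10}\right) = 130 - - 3 \left(\frac{36}{5} + \frac{24 \sqrt{10}}{5}\right) = 130 - \left(- \frac{108}{5} - \frac{72 \sqrt{10}}{5}\right) = 130 + \left(\frac{108}{5} + \frac{72 \sqrt{10}}{5}\right) = \frac{758}{5} + \frac{72 \sqrt{10}}{5}$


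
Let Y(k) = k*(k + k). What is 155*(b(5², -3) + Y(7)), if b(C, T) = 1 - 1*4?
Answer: 14725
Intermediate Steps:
Y(k) = 2*k² (Y(k) = k*(2*k) = 2*k²)
b(C, T) = -3 (b(C, T) = 1 - 4 = -3)
155*(b(5², -3) + Y(7)) = 155*(-3 + 2*7²) = 155*(-3 + 2*49) = 155*(-3 + 98) = 155*95 = 14725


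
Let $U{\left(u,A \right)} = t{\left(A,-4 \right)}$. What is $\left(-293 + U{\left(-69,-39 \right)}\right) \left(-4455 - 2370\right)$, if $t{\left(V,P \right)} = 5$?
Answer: $1965600$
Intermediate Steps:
$U{\left(u,A \right)} = 5$
$\left(-293 + U{\left(-69,-39 \right)}\right) \left(-4455 - 2370\right) = \left(-293 + 5\right) \left(-4455 - 2370\right) = \left(-288\right) \left(-6825\right) = 1965600$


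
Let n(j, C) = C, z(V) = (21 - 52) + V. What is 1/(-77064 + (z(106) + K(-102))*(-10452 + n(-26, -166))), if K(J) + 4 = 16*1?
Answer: -1/1000830 ≈ -9.9917e-7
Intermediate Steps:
K(J) = 12 (K(J) = -4 + 16*1 = -4 + 16 = 12)
z(V) = -31 + V
1/(-77064 + (z(106) + K(-102))*(-10452 + n(-26, -166))) = 1/(-77064 + ((-31 + 106) + 12)*(-10452 - 166)) = 1/(-77064 + (75 + 12)*(-10618)) = 1/(-77064 + 87*(-10618)) = 1/(-77064 - 923766) = 1/(-1000830) = -1/1000830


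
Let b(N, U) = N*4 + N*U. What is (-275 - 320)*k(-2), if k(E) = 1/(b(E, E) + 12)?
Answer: -595/8 ≈ -74.375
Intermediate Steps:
b(N, U) = 4*N + N*U
k(E) = 1/(12 + E*(4 + E)) (k(E) = 1/(E*(4 + E) + 12) = 1/(12 + E*(4 + E)))
(-275 - 320)*k(-2) = (-275 - 320)/(12 - 2*(4 - 2)) = -595/(12 - 2*2) = -595/(12 - 4) = -595/8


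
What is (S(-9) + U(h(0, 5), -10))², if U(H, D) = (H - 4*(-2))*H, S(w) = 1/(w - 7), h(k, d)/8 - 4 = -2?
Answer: 37736449/256 ≈ 1.4741e+5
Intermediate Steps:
h(k, d) = 16 (h(k, d) = 32 + 8*(-2) = 32 - 16 = 16)
S(w) = 1/(-7 + w)
U(H, D) = H*(8 + H) (U(H, D) = (H + 8)*H = (8 + H)*H = H*(8 + H))
(S(-9) + U(h(0, 5), -10))² = (1/(-7 - 9) + 16*(8 + 16))² = (1/(-16) + 16*24)² = (-1/16 + 384)² = (6143/16)² = 37736449/256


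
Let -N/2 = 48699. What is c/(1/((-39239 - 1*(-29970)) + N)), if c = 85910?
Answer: -9163761970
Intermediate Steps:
N = -97398 (N = -2*48699 = -97398)
c/(1/((-39239 - 1*(-29970)) + N)) = 85910/(1/((-39239 - 1*(-29970)) - 97398)) = 85910/(1/((-39239 + 29970) - 97398)) = 85910/(1/(-9269 - 97398)) = 85910/(1/(-106667)) = 85910/(-1/106667) = 85910*(-106667) = -9163761970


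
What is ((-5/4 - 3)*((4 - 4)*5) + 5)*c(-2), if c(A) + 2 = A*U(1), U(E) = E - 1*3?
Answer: 10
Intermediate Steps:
U(E) = -3 + E (U(E) = E - 3 = -3 + E)
c(A) = -2 - 2*A (c(A) = -2 + A*(-3 + 1) = -2 + A*(-2) = -2 - 2*A)
((-5/4 - 3)*((4 - 4)*5) + 5)*c(-2) = ((-5/4 - 3)*((4 - 4)*5) + 5)*(-2 - 2*(-2)) = ((-5*¼ - 3)*(0*5) + 5)*(-2 + 4) = ((-5/4 - 3)*0 + 5)*2 = (-17/4*0 + 5)*2 = (0 + 5)*2 = 5*2 = 10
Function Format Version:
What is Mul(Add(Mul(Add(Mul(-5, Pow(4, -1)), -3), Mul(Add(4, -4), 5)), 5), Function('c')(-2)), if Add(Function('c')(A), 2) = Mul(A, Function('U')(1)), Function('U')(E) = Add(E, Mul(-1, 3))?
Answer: 10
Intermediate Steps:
Function('U')(E) = Add(-3, E) (Function('U')(E) = Add(E, -3) = Add(-3, E))
Function('c')(A) = Add(-2, Mul(-2, A)) (Function('c')(A) = Add(-2, Mul(A, Add(-3, 1))) = Add(-2, Mul(A, -2)) = Add(-2, Mul(-2, A)))
Mul(Add(Mul(Add(Mul(-5, Pow(4, -1)), -3), Mul(Add(4, -4), 5)), 5), Function('c')(-2)) = Mul(Add(Mul(Add(Mul(-5, Pow(4, -1)), -3), Mul(Add(4, -4), 5)), 5), Add(-2, Mul(-2, -2))) = Mul(Add(Mul(Add(Mul(-5, Rational(1, 4)), -3), Mul(0, 5)), 5), Add(-2, 4)) = Mul(Add(Mul(Add(Rational(-5, 4), -3), 0), 5), 2) = Mul(Add(Mul(Rational(-17, 4), 0), 5), 2) = Mul(Add(0, 5), 2) = Mul(5, 2) = 10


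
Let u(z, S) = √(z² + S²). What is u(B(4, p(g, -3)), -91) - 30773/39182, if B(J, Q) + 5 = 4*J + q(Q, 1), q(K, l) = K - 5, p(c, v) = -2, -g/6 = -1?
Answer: -30773/39182 + √8297 ≈ 90.302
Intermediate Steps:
g = 6 (g = -6*(-1) = 6)
q(K, l) = -5 + K
B(J, Q) = -10 + Q + 4*J (B(J, Q) = -5 + (4*J + (-5 + Q)) = -5 + (-5 + Q + 4*J) = -10 + Q + 4*J)
u(z, S) = √(S² + z²)
u(B(4, p(g, -3)), -91) - 30773/39182 = √((-91)² + (-10 - 2 + 4*4)²) - 30773/39182 = √(8281 + (-10 - 2 + 16)²) - 30773*1/39182 = √(8281 + 4²) - 30773/39182 = √(8281 + 16) - 30773/39182 = √8297 - 30773/39182 = -30773/39182 + √8297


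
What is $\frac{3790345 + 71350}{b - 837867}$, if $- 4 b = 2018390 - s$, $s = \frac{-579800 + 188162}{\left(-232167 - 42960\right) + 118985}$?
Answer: $- \frac{1205945561380}{419229988099} \approx -2.8766$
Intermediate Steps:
$s = \frac{195819}{78071}$ ($s = - \frac{391638}{-275127 + 118985} = - \frac{391638}{-156142} = \left(-391638\right) \left(- \frac{1}{156142}\right) = \frac{195819}{78071} \approx 2.5082$)
$b = - \frac{157577529871}{312284}$ ($b = - \frac{2018390 - \frac{195819}{78071}}{4} = \left(- \frac{1}{4}\right) \frac{157577529871}{78071} = - \frac{157577529871}{312284} \approx -5.046 \cdot 10^{5}$)
$\frac{3790345 + 71350}{b - 837867} = \frac{3790345 + 71350}{- \frac{157577529871}{312284} - 837867} = \frac{3861695}{- \frac{157577529871}{312284} - 837867} = \frac{3861695}{- \frac{419229988099}{312284}} = 3861695 \left(- \frac{312284}{419229988099}\right) = - \frac{1205945561380}{419229988099}$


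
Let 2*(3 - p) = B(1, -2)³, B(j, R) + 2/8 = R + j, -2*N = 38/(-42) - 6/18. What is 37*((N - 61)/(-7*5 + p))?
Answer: 6005248/83391 ≈ 72.013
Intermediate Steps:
N = 13/21 (N = -(38/(-42) - 6/18)/2 = -(38*(-1/42) - 6*1/18)/2 = -(-19/21 - ⅓)/2 = -½*(-26/21) = 13/21 ≈ 0.61905)
B(j, R) = -¼ + R + j (B(j, R) = -¼ + (R + j) = -¼ + R + j)
p = 509/128 (p = 3 - (-¼ - 2 + 1)³/2 = 3 - (-5/4)³/2 = 3 - ½*(-125/64) = 3 + 125/128 = 509/128 ≈ 3.9766)
37*((N - 61)/(-7*5 + p)) = 37*((13/21 - 61)/(-7*5 + 509/128)) = 37*(-1268/(21*(-35 + 509/128))) = 37*(-1268/(21*(-3971/128))) = 37*(-1268/21*(-128/3971)) = 37*(162304/83391) = 6005248/83391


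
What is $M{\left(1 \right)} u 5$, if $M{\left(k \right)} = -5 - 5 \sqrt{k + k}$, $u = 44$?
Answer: $-1100 - 1100 \sqrt{2} \approx -2655.6$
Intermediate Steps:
$M{\left(k \right)} = -5 - 5 \sqrt{2} \sqrt{k}$ ($M{\left(k \right)} = -5 - 5 \sqrt{2 k} = -5 - 5 \sqrt{2} \sqrt{k}$)
$M{\left(1 \right)} u 5 = \left(-5 - 5 \sqrt{2} \sqrt{1}\right) 44 \cdot 5 = \left(-5 - 5 \sqrt{2} \cdot 1\right) 44 \cdot 5 = \left(-5 - 5 \sqrt{2}\right) 44 \cdot 5 = \left(-220 - 220 \sqrt{2}\right) 5 = -1100 - 1100 \sqrt{2}$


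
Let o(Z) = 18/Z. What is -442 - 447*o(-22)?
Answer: -839/11 ≈ -76.273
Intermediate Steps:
-442 - 447*o(-22) = -442 - 8046/(-22) = -442 - 8046*(-1)/22 = -442 - 447*(-9/11) = -442 + 4023/11 = -839/11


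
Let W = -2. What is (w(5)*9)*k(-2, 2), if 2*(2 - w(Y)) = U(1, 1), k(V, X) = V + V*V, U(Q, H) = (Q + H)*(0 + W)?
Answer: 72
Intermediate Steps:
U(Q, H) = -2*H - 2*Q (U(Q, H) = (Q + H)*(0 - 2) = (H + Q)*(-2) = -2*H - 2*Q)
k(V, X) = V + V²
w(Y) = 4 (w(Y) = 2 - (-2*1 - 2*1)/2 = 2 - (-2 - 2)/2 = 2 - ½*(-4) = 2 + 2 = 4)
(w(5)*9)*k(-2, 2) = (4*9)*(-2*(1 - 2)) = 36*(-2*(-1)) = 36*2 = 72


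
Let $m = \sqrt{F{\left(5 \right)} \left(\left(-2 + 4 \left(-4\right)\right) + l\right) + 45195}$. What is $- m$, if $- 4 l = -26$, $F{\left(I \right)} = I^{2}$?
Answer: $- \frac{\sqrt{179630}}{2} \approx -211.91$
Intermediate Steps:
$l = \frac{13}{2}$ ($l = \left(- \frac{1}{4}\right) \left(-26\right) = \frac{13}{2} \approx 6.5$)
$m = \frac{\sqrt{179630}}{2}$ ($m = \sqrt{5^{2} \left(\left(-2 + 4 \left(-4\right)\right) + \frac{13}{2}\right) + 45195} = \sqrt{25 \left(\left(-2 - 16\right) + \frac{13}{2}\right) + 45195} = \sqrt{25 \left(-18 + \frac{13}{2}\right) + 45195} = \sqrt{25 \left(- \frac{23}{2}\right) + 45195} = \sqrt{- \frac{575}{2} + 45195} = \sqrt{\frac{89815}{2}} = \frac{\sqrt{179630}}{2} \approx 211.91$)
$- m = - \frac{\sqrt{179630}}{2}$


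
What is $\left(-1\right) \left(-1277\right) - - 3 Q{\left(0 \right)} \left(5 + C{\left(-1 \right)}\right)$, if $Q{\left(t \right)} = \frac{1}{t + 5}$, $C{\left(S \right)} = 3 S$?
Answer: $\frac{6391}{5} \approx 1278.2$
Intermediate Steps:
$Q{\left(t \right)} = \frac{1}{5 + t}$
$\left(-1\right) \left(-1277\right) - - 3 Q{\left(0 \right)} \left(5 + C{\left(-1 \right)}\right) = \left(-1\right) \left(-1277\right) - - \frac{3}{5 + 0} \left(5 + 3 \left(-1\right)\right) = 1277 - - \frac{3}{5} \left(5 - 3\right) = 1277 - \left(-3\right) \frac{1}{5} \cdot 2 = 1277 - \left(- \frac{3}{5}\right) 2 = 1277 - - \frac{6}{5} = 1277 + \frac{6}{5} = \frac{6391}{5}$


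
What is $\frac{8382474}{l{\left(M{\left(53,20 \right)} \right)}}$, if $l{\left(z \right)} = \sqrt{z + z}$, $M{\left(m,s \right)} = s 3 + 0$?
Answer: $\frac{1397079 \sqrt{30}}{10} \approx 7.6521 \cdot 10^{5}$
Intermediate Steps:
$M{\left(m,s \right)} = 3 s$ ($M{\left(m,s \right)} = 3 s + 0 = 3 s$)
$l{\left(z \right)} = \sqrt{2} \sqrt{z}$ ($l{\left(z \right)} = \sqrt{2 z} = \sqrt{2} \sqrt{z}$)
$\frac{8382474}{l{\left(M{\left(53,20 \right)} \right)}} = \frac{8382474}{\sqrt{2} \sqrt{3 \cdot 20}} = \frac{8382474}{\sqrt{2} \sqrt{60}} = \frac{8382474}{\sqrt{2} \cdot 2 \sqrt{15}} = \frac{8382474}{2 \sqrt{30}} = 8382474 \frac{\sqrt{30}}{60} = \frac{1397079 \sqrt{30}}{10}$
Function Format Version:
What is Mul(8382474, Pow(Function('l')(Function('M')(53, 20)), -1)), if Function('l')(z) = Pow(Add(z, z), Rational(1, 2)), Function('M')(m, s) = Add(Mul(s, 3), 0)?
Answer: Mul(Rational(1397079, 10), Pow(30, Rational(1, 2))) ≈ 7.6521e+5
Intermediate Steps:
Function('M')(m, s) = Mul(3, s) (Function('M')(m, s) = Add(Mul(3, s), 0) = Mul(3, s))
Function('l')(z) = Mul(Pow(2, Rational(1, 2)), Pow(z, Rational(1, 2))) (Function('l')(z) = Pow(Mul(2, z), Rational(1, 2)) = Mul(Pow(2, Rational(1, 2)), Pow(z, Rational(1, 2))))
Mul(8382474, Pow(Function('l')(Function('M')(53, 20)), -1)) = Mul(8382474, Pow(Mul(Pow(2, Rational(1, 2)), Pow(Mul(3, 20), Rational(1, 2))), -1)) = Mul(8382474, Pow(Mul(Pow(2, Rational(1, 2)), Pow(60, Rational(1, 2))), -1)) = Mul(8382474, Pow(Mul(Pow(2, Rational(1, 2)), Mul(2, Pow(15, Rational(1, 2)))), -1)) = Mul(8382474, Pow(Mul(2, Pow(30, Rational(1, 2))), -1)) = Mul(8382474, Mul(Rational(1, 60), Pow(30, Rational(1, 2)))) = Mul(Rational(1397079, 10), Pow(30, Rational(1, 2)))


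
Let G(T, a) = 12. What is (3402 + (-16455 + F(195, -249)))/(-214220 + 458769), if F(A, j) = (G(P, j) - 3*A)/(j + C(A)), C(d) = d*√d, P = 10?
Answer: -10664134111/199793109314 - 12415*√195/199793109314 ≈ -0.053377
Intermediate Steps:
C(d) = d^(3/2)
F(A, j) = (12 - 3*A)/(j + A^(3/2))
(3402 + (-16455 + F(195, -249)))/(-214220 + 458769) = (3402 + (-16455 + 3*(4 - 1*195)/(-249 + 195^(3/2))))/(-214220 + 458769) = (3402 + (-16455 + 3*(4 - 195)/(-249 + 195*√195)))/244549 = (3402 + (-16455 + 3*(-191)/(-249 + 195*√195)))*(1/244549) = (3402 + (-16455 - 573/(-249 + 195*√195)))*(1/244549) = (-13053 - 573/(-249 + 195*√195))*(1/244549) = -687/12871 - 573/(244549*(-249 + 195*√195))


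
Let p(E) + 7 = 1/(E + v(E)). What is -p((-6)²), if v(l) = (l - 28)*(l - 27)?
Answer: 755/108 ≈ 6.9907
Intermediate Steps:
v(l) = (-28 + l)*(-27 + l)
p(E) = -7 + 1/(756 + E² - 54*E) (p(E) = -7 + 1/(E + (756 + E² - 55*E)) = -7 + 1/(756 + E² - 54*E))
-p((-6)²) = -(-5291 - 7*((-6)²)² + 378*(-6)²)/(756 + ((-6)²)² - 54*(-6)²) = -(-5291 - 7*36² + 378*36)/(756 + 36² - 54*36) = -(-5291 - 7*1296 + 13608)/(756 + 1296 - 1944) = -(-5291 - 9072 + 13608)/108 = -(-755)/108 = -1*(-755/108) = 755/108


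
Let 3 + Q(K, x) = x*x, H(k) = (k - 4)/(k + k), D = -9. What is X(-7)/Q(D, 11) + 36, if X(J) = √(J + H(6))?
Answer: 36 + I*√246/708 ≈ 36.0 + 0.022153*I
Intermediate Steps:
H(k) = (-4 + k)/(2*k) (H(k) = (-4 + k)/((2*k)) = (-4 + k)*(1/(2*k)) = (-4 + k)/(2*k))
Q(K, x) = -3 + x² (Q(K, x) = -3 + x*x = -3 + x²)
X(J) = √(⅙ + J) (X(J) = √(J + (½)*(-4 + 6)/6) = √(J + (½)*(⅙)*2) = √(J + ⅙) = √(⅙ + J))
X(-7)/Q(D, 11) + 36 = (√(6 + 36*(-7))/6)/(-3 + 11²) + 36 = (√(6 - 252)/6)/(-3 + 121) + 36 = (√(-246)/6)/118 + 36 = ((I*√246)/6)/118 + 36 = (I*√246/6)/118 + 36 = I*√246/708 + 36 = 36 + I*√246/708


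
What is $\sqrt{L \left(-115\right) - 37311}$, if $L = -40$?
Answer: $i \sqrt{32711} \approx 180.86 i$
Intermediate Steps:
$\sqrt{L \left(-115\right) - 37311} = \sqrt{\left(-40\right) \left(-115\right) - 37311} = \sqrt{4600 - 37311} = \sqrt{-32711} = i \sqrt{32711}$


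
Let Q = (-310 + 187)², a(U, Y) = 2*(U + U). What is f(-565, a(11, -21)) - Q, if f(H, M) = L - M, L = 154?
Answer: -15019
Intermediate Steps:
a(U, Y) = 4*U (a(U, Y) = 2*(2*U) = 4*U)
f(H, M) = 154 - M
Q = 15129 (Q = (-123)² = 15129)
f(-565, a(11, -21)) - Q = (154 - 4*11) - 1*15129 = (154 - 1*44) - 15129 = (154 - 44) - 15129 = 110 - 15129 = -15019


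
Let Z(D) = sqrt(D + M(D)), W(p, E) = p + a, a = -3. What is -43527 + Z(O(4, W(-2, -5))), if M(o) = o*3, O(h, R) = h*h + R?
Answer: -43527 + 2*sqrt(11) ≈ -43520.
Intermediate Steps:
W(p, E) = -3 + p (W(p, E) = p - 3 = -3 + p)
O(h, R) = R + h**2 (O(h, R) = h**2 + R = R + h**2)
M(o) = 3*o
Z(D) = 2*sqrt(D) (Z(D) = sqrt(D + 3*D) = sqrt(4*D) = 2*sqrt(D))
-43527 + Z(O(4, W(-2, -5))) = -43527 + 2*sqrt((-3 - 2) + 4**2) = -43527 + 2*sqrt(-5 + 16) = -43527 + 2*sqrt(11)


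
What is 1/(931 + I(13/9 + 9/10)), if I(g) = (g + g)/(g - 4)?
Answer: 149/138297 ≈ 0.0010774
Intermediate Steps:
I(g) = 2*g/(-4 + g) (I(g) = (2*g)/(-4 + g) = 2*g/(-4 + g))
1/(931 + I(13/9 + 9/10)) = 1/(931 + 2*(13/9 + 9/10)/(-4 + (13/9 + 9/10))) = 1/(931 + 2*(211/90)/(-4 + 211/90)) = 1/(931 + 2*(211/90)/(-149/90)) = 1/(931 + 2*(211/90)*(-90/149)) = 1/(931 - 422/149) = 1/(138297/149) = 149/138297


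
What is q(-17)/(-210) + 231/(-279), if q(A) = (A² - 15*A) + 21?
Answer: -1527/434 ≈ -3.5184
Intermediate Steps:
q(A) = 21 + A² - 15*A
q(-17)/(-210) + 231/(-279) = (21 + (-17)² - 15*(-17))/(-210) + 231/(-279) = (21 + 289 + 255)*(-1/210) + 231*(-1/279) = 565*(-1/210) - 77/93 = -113/42 - 77/93 = -1527/434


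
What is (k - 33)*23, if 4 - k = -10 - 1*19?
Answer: 0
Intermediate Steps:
k = 33 (k = 4 - (-10 - 1*19) = 4 - (-10 - 19) = 4 - 1*(-29) = 4 + 29 = 33)
(k - 33)*23 = (33 - 33)*23 = 0*23 = 0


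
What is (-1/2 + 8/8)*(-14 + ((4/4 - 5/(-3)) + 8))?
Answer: -5/3 ≈ -1.6667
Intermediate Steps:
(-1/2 + 8/8)*(-14 + ((4/4 - 5/(-3)) + 8)) = (-1*½ + 8*(⅛))*(-14 + ((4*(¼) - 5*(-⅓)) + 8)) = (-½ + 1)*(-14 + ((1 + 5/3) + 8)) = (-14 + (8/3 + 8))/2 = (-14 + 32/3)/2 = (½)*(-10/3) = -5/3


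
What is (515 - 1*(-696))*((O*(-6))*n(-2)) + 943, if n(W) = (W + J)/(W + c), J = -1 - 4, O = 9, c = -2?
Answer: -226993/2 ≈ -1.1350e+5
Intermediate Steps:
J = -5
n(W) = (-5 + W)/(-2 + W) (n(W) = (W - 5)/(W - 2) = (-5 + W)/(-2 + W))
(515 - 1*(-696))*((O*(-6))*n(-2)) + 943 = (515 - 1*(-696))*((9*(-6))*((-5 - 2)/(-2 - 2))) + 943 = (515 + 696)*(-54*(-7)/(-4)) + 943 = 1211*(-(-27)*(-7)/2) + 943 = 1211*(-54*7/4) + 943 = 1211*(-189/2) + 943 = -228879/2 + 943 = -226993/2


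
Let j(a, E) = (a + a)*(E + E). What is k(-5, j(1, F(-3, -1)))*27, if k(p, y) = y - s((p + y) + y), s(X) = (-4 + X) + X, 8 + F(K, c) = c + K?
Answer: 4266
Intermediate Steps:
F(K, c) = -8 + K + c (F(K, c) = -8 + (c + K) = -8 + (K + c) = -8 + K + c)
s(X) = -4 + 2*X
j(a, E) = 4*E*a (j(a, E) = (2*a)*(2*E) = 4*E*a)
k(p, y) = 4 - 3*y - 2*p (k(p, y) = y - (-4 + 2*((p + y) + y)) = y - (-4 + 2*(p + 2*y)) = y - (-4 + (2*p + 4*y)) = y - (-4 + 2*p + 4*y) = y + (4 - 4*y - 2*p) = 4 - 3*y - 2*p)
k(-5, j(1, F(-3, -1)))*27 = (4 - 12*(-8 - 3 - 1) - 2*(-5))*27 = (4 - 12*(-12) + 10)*27 = (4 - 3*(-48) + 10)*27 = (4 + 144 + 10)*27 = 158*27 = 4266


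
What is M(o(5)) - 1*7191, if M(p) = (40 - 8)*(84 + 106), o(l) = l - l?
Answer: -1111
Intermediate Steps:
o(l) = 0
M(p) = 6080 (M(p) = 32*190 = 6080)
M(o(5)) - 1*7191 = 6080 - 1*7191 = 6080 - 7191 = -1111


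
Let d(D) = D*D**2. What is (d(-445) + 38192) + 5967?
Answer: -88076966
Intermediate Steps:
d(D) = D**3
(d(-445) + 38192) + 5967 = ((-445)**3 + 38192) + 5967 = (-88121125 + 38192) + 5967 = -88082933 + 5967 = -88076966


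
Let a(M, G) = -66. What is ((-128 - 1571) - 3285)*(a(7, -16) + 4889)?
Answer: -24037832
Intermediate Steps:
((-128 - 1571) - 3285)*(a(7, -16) + 4889) = ((-128 - 1571) - 3285)*(-66 + 4889) = (-1699 - 3285)*4823 = -4984*4823 = -24037832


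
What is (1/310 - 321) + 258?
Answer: -19529/310 ≈ -62.997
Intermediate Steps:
(1/310 - 321) + 258 = -99509/310 + 258 = -19529/310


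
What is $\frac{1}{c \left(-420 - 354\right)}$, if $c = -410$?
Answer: $\frac{1}{317340} \approx 3.1512 \cdot 10^{-6}$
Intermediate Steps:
$\frac{1}{c \left(-420 - 354\right)} = \frac{1}{\left(-410\right) \left(-420 - 354\right)} = \frac{1}{\left(-410\right) \left(-774\right)} = \frac{1}{317340}$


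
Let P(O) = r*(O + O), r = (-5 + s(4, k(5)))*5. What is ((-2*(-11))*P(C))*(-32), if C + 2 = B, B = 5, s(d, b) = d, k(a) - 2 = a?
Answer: 21120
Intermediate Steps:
k(a) = 2 + a
C = 3 (C = -2 + 5 = 3)
r = -5 (r = (-5 + 4)*5 = -1*5 = -5)
P(O) = -10*O (P(O) = -5*(O + O) = -10*O)
((-2*(-11))*P(C))*(-32) = ((-2*(-11))*(-10*3))*(-32) = (22*(-30))*(-32) = -660*(-32) = 21120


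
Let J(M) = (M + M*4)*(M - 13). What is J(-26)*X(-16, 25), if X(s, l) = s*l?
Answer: -2028000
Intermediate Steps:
X(s, l) = l*s
J(M) = 5*M*(-13 + M) (J(M) = (M + 4*M)*(-13 + M) = (5*M)*(-13 + M) = 5*M*(-13 + M))
J(-26)*X(-16, 25) = (5*(-26)*(-13 - 26))*(25*(-16)) = (5*(-26)*(-39))*(-400) = 5070*(-400) = -2028000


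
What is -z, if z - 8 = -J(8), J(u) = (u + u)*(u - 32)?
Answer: -392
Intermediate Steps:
J(u) = 2*u*(-32 + u) (J(u) = (2*u)*(-32 + u) = 2*u*(-32 + u))
z = 392 (z = 8 - 2*8*(-32 + 8) = 8 - 2*8*(-24) = 8 - 1*(-384) = 8 + 384 = 392)
-z = -1*392 = -392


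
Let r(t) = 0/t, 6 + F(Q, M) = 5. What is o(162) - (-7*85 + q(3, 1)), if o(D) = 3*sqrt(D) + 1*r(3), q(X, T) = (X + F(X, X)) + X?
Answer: 590 + 27*sqrt(2) ≈ 628.18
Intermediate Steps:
F(Q, M) = -1 (F(Q, M) = -6 + 5 = -1)
q(X, T) = -1 + 2*X (q(X, T) = (X - 1) + X = (-1 + X) + X = -1 + 2*X)
r(t) = 0
o(D) = 3*sqrt(D) (o(D) = 3*sqrt(D) + 1*0 = 3*sqrt(D) + 0 = 3*sqrt(D))
o(162) - (-7*85 + q(3, 1)) = 3*sqrt(162) - (-7*85 + (-1 + 2*3)) = 3*(9*sqrt(2)) - (-595 + (-1 + 6)) = 27*sqrt(2) - (-595 + 5) = 27*sqrt(2) - 1*(-590) = 27*sqrt(2) + 590 = 590 + 27*sqrt(2)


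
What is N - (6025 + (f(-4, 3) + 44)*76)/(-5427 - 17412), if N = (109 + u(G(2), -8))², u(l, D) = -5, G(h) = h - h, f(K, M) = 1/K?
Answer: 247035974/22839 ≈ 10816.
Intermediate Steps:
f(K, M) = 1/K
G(h) = 0
N = 10816 (N = (109 - 5)² = 104² = 10816)
N - (6025 + (f(-4, 3) + 44)*76)/(-5427 - 17412) = 10816 - (6025 + (1/(-4) + 44)*76)/(-5427 - 17412) = 10816 - (6025 + (-¼ + 44)*76)/(-22839) = 10816 - (6025 + (175/4)*76)*(-1)/22839 = 10816 - (6025 + 3325)*(-1)/22839 = 10816 - 9350*(-1)/22839 = 10816 - 1*(-9350/22839) = 10816 + 9350/22839 = 247035974/22839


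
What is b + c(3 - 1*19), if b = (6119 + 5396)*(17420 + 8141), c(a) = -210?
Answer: 294334705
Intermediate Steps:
b = 294334915 (b = 11515*25561 = 294334915)
b + c(3 - 1*19) = 294334915 - 210 = 294334705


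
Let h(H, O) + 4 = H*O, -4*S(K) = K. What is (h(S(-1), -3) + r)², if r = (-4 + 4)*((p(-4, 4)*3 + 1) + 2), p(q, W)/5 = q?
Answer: 361/16 ≈ 22.563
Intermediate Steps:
p(q, W) = 5*q
S(K) = -K/4
r = 0 (r = (-4 + 4)*(((5*(-4))*3 + 1) + 2) = 0*((-20*3 + 1) + 2) = 0*((-60 + 1) + 2) = 0*(-59 + 2) = 0*(-57) = 0)
h(H, O) = -4 + H*O
(h(S(-1), -3) + r)² = ((-4 - ¼*(-1)*(-3)) + 0)² = ((-4 + (¼)*(-3)) + 0)² = ((-4 - ¾) + 0)² = (-19/4 + 0)² = (-19/4)² = 361/16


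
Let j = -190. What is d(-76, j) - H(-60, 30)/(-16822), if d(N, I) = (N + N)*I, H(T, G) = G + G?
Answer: 242909710/8411 ≈ 28880.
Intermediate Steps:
H(T, G) = 2*G
d(N, I) = 2*I*N (d(N, I) = (2*N)*I = 2*I*N)
d(-76, j) - H(-60, 30)/(-16822) = 2*(-190)*(-76) - 2*30/(-16822) = 28880 - 60*(-1)/16822 = 28880 - 1*(-30/8411) = 28880 + 30/8411 = 242909710/8411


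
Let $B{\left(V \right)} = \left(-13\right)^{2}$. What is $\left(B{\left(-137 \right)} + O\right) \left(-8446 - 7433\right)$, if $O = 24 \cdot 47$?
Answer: $-20595063$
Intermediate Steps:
$B{\left(V \right)} = 169$
$O = 1128$
$\left(B{\left(-137 \right)} + O\right) \left(-8446 - 7433\right) = \left(169 + 1128\right) \left(-8446 - 7433\right) = 1297 \left(-15879\right) = -20595063$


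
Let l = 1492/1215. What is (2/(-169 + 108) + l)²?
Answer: 7846770724/5493033225 ≈ 1.4285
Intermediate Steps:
l = 1492/1215 (l = 1492*(1/1215) = 1492/1215 ≈ 1.2280)
(2/(-169 + 108) + l)² = (2/(-169 + 108) + 1492/1215)² = (2/(-61) + 1492/1215)² = (-1/61*2 + 1492/1215)² = (-2/61 + 1492/1215)² = (88582/74115)² = 7846770724/5493033225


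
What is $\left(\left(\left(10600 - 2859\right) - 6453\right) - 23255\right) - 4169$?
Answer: $-26136$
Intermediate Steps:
$\left(\left(\left(10600 - 2859\right) - 6453\right) - 23255\right) - 4169 = \left(\left(7741 - 6453\right) - 23255\right) - 4169 = \left(1288 - 23255\right) - 4169 = -21967 - 4169 = -26136$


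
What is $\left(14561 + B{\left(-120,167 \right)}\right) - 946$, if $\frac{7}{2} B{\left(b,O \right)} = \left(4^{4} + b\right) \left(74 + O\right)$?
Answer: $\frac{160857}{7} \approx 22980.0$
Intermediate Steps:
$B{\left(b,O \right)} = \frac{2 \left(74 + O\right) \left(256 + b\right)}{7}$ ($B{\left(b,O \right)} = \frac{2 \left(4^{4} + b\right) \left(74 + O\right)}{7} = \frac{2 \left(256 + b\right) \left(74 + O\right)}{7} = \frac{2 \left(74 + O\right) \left(256 + b\right)}{7}$)
$\left(14561 + B{\left(-120,167 \right)}\right) - 946 = \left(14561 + \left(\frac{37888}{7} + \frac{148}{7} \left(-120\right) + \frac{512}{7} \cdot 167 + \frac{2}{7} \cdot 167 \left(-120\right)\right)\right) - 946 = \left(14561 + \left(\frac{37888}{7} - \frac{17760}{7} + \frac{85504}{7} - \frac{40080}{7}\right)\right) - 946 = \left(14561 + \frac{65552}{7}\right) - 946 = \frac{167479}{7} - 946 = \frac{160857}{7}$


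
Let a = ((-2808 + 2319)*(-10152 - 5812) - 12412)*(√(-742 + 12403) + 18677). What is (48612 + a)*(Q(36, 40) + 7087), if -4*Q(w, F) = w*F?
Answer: 979237871896060 + 681591694784*√69 ≈ 9.8490e+14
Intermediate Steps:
Q(w, F) = -F*w/4 (Q(w, F) = -w*F/4 = -F*w/4)
a = 145568239168 + 101321792*√69 (a = (-489*(-15964) - 12412)*(√11661 + 18677) = (7806396 - 12412)*(13*√69 + 18677) = 7793984*(18677 + 13*√69) = 145568239168 + 101321792*√69 ≈ 1.4641e+11)
(48612 + a)*(Q(36, 40) + 7087) = (48612 + (145568239168 + 101321792*√69))*(-¼*40*36 + 7087) = (145568287780 + 101321792*√69)*(-360 + 7087) = (145568287780 + 101321792*√69)*6727 = 979237871896060 + 681591694784*√69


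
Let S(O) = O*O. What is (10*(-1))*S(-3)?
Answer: -90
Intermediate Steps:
S(O) = O²
(10*(-1))*S(-3) = (10*(-1))*(-3)² = -10*9 = -90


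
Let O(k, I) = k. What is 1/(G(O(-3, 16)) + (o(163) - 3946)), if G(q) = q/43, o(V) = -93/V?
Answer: -7009/27662002 ≈ -0.00025338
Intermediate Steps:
G(q) = q/43 (G(q) = q*(1/43) = q/43)
1/(G(O(-3, 16)) + (o(163) - 3946)) = 1/((1/43)*(-3) + (-93/163 - 3946)) = 1/(-3/43 + (-93*1/163 - 3946)) = 1/(-3/43 + (-93/163 - 3946)) = 1/(-3/43 - 643291/163) = 1/(-27662002/7009) = -7009/27662002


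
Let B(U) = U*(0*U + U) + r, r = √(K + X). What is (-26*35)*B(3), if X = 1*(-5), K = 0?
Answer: -8190 - 910*I*√5 ≈ -8190.0 - 2034.8*I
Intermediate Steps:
X = -5
r = I*√5 (r = √(0 - 5) = √(-5) = I*√5 ≈ 2.2361*I)
B(U) = U² + I*√5 (B(U) = U*(0*U + U) + I*√5 = U*(0 + U) + I*√5 = U*U + I*√5 = U² + I*√5)
(-26*35)*B(3) = (-26*35)*(3² + I*√5) = -910*(9 + I*√5) = -8190 - 910*I*√5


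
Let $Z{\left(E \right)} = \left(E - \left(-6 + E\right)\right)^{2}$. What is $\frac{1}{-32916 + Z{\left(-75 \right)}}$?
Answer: $- \frac{1}{32880} \approx -3.0414 \cdot 10^{-5}$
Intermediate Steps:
$Z{\left(E \right)} = 36$ ($Z{\left(E \right)} = 6^{2} = 36$)
$\frac{1}{-32916 + Z{\left(-75 \right)}} = \frac{1}{-32916 + 36} = \frac{1}{-32880} = - \frac{1}{32880}$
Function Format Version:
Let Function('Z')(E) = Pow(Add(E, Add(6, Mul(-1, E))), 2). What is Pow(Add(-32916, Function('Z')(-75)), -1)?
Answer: Rational(-1, 32880) ≈ -3.0414e-5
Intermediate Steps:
Function('Z')(E) = 36 (Function('Z')(E) = Pow(6, 2) = 36)
Pow(Add(-32916, Function('Z')(-75)), -1) = Pow(Add(-32916, 36), -1) = Pow(-32880, -1) = Rational(-1, 32880)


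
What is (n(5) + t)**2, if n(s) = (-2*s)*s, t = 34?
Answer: 256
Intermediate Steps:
n(s) = -2*s**2
(n(5) + t)**2 = (-2*5**2 + 34)**2 = (-2*25 + 34)**2 = (-50 + 34)**2 = (-16)**2 = 256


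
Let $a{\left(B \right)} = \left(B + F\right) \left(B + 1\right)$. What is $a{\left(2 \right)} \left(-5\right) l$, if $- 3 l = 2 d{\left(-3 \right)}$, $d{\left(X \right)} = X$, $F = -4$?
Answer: $60$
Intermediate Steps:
$a{\left(B \right)} = \left(1 + B\right) \left(-4 + B\right)$ ($a{\left(B \right)} = \left(B - 4\right) \left(B + 1\right) = \left(-4 + B\right) \left(1 + B\right) = \left(1 + B\right) \left(-4 + B\right)$)
$l = 2$ ($l = - \frac{2 \left(-3\right)}{3} = \left(- \frac{1}{3}\right) \left(-6\right) = 2$)
$a{\left(2 \right)} \left(-5\right) l = \left(-4 + 2^{2} - 6\right) \left(-5\right) 2 = \left(-4 + 4 - 6\right) \left(-5\right) 2 = \left(-6\right) \left(-5\right) 2 = 30 \cdot 2 = 60$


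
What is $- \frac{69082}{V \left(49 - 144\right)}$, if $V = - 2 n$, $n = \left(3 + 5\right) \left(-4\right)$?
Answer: $\frac{34541}{3040} \approx 11.362$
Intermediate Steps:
$n = -32$ ($n = 8 \left(-4\right) = -32$)
$V = 64$ ($V = \left(-2\right) \left(-32\right) = 64$)
$- \frac{69082}{V \left(49 - 144\right)} = - \frac{69082}{64 \left(49 - 144\right)} = - \frac{69082}{64 \left(-95\right)} = - \frac{69082}{-6080} = \left(-69082\right) \left(- \frac{1}{6080}\right) = \frac{34541}{3040}$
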